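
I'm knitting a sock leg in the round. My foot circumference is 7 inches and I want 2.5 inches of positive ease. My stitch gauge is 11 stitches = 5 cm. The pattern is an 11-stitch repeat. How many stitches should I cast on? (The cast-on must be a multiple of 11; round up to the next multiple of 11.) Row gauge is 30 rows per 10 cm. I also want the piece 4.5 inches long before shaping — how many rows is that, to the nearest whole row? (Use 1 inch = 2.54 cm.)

Cast on 55 stitches; work 34 rows.

Finished = 7 + 2.5 = 9.5 inches.
9.5 inches × 2.54 = 24.13 cm.
11/5 = 2.2 sts per cm; 24.13 × 2.2 = 53.09 sts.
Next multiple of 11 → 55.
4.5 inches = 11.43 cm; × 3 = 34.29 → 34 rows.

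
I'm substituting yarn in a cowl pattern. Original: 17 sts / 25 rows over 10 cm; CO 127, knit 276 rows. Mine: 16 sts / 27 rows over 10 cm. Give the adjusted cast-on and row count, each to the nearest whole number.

Cast on 120 stitches; work 298 rows.

Stitches: 127 × 16/17 = 119.53 → 120.
Rows: 276 × 27/25 = 298.08 → 298.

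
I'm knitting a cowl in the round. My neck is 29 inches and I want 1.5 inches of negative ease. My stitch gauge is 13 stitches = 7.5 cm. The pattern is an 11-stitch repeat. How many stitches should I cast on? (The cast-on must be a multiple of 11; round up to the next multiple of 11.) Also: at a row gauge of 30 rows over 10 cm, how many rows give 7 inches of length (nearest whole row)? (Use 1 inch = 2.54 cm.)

Finished = 29 − 1.5 = 27.5 inches.
27.5 inches × 2.54 = 69.85 cm.
13/7.5 = 1.733 sts per cm; 69.85 × 1.733 = 121.07 sts.
Next multiple of 11 → 132.
7 inches = 17.78 cm; × 3 = 53.34 → 53 rows.

Cast on 132 stitches; work 53 rows.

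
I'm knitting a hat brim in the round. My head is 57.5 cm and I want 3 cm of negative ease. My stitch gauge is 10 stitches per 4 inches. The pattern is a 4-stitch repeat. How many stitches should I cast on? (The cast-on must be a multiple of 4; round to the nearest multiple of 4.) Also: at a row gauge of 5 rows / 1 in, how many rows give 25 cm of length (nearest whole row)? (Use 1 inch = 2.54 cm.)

Finished = 57.5 − 3 = 54.5 cm.
54.5 cm × 1/2.54 = 21.46 inches.
10/4 = 2.5 sts per in; 21.46 × 2.5 = 53.64 sts.
Nearest multiple of 4 → 52.
25 cm = 9.84 inches; × 5 = 49.21 → 49 rows.

Cast on 52 stitches; work 49 rows.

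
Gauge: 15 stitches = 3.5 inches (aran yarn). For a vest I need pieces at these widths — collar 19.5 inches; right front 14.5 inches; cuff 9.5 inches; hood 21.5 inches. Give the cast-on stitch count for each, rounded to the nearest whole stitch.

collar 84; right front 62; cuff 41; hood 92.

Rate = 15/3.5 = 4.286 sts per in.
collar: 19.5 × 4.286 = 83.57 → 84.
right front: 14.5 × 4.286 = 62.14 → 62.
cuff: 9.5 × 4.286 = 40.71 → 41.
hood: 21.5 × 4.286 = 92.14 → 92.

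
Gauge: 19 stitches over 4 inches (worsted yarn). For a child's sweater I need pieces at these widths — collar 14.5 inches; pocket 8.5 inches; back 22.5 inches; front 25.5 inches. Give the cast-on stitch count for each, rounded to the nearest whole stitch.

Rate = 19/4 = 4.75 sts per in.
collar: 14.5 × 4.75 = 68.88 → 69.
pocket: 8.5 × 4.75 = 40.38 → 40.
back: 22.5 × 4.75 = 106.88 → 107.
front: 25.5 × 4.75 = 121.12 → 121.

collar 69; pocket 40; back 107; front 121.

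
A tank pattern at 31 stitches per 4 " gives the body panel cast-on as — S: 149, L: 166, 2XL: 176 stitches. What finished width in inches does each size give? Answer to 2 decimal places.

S 19.23 inches; L 21.42 inches; 2XL 22.71 inches.

31/4 = 7.75 sts per in.
S: 149 / 7.75 = 19.226 → 19.23 in.
L: 166 / 7.75 = 21.419 → 21.42 in.
2XL: 176 / 7.75 = 22.710 → 22.71 in.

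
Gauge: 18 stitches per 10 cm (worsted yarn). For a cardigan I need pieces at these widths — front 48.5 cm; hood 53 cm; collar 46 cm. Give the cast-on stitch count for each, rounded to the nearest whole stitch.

Rate = 18/10 = 1.8 sts per cm.
front: 48.5 × 1.8 = 87.30 → 87.
hood: 53 × 1.8 = 95.40 → 95.
collar: 46 × 1.8 = 82.80 → 83.

front 87; hood 95; collar 83.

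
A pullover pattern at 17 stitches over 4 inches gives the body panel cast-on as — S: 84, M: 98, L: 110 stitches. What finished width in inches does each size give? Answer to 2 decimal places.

S 19.76 inches; M 23.06 inches; L 25.88 inches.

17/4 = 4.25 sts per in.
S: 84 / 4.25 = 19.765 → 19.76 in.
M: 98 / 4.25 = 23.059 → 23.06 in.
L: 110 / 4.25 = 25.882 → 25.88 in.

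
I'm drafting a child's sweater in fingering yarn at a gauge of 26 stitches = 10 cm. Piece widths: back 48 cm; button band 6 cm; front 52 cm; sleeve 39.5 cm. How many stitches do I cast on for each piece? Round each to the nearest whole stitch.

back 125; button band 16; front 135; sleeve 103.

Rate = 26/10 = 2.6 sts per cm.
back: 48 × 2.6 = 124.80 → 125.
button band: 6 × 2.6 = 15.60 → 16.
front: 52 × 2.6 = 135.20 → 135.
sleeve: 39.5 × 2.6 = 102.70 → 103.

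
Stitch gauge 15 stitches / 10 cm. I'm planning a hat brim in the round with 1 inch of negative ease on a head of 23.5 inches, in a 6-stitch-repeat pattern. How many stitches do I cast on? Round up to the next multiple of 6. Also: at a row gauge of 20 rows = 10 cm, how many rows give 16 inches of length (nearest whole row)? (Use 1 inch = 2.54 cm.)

Cast on 90 stitches; work 81 rows.

Finished = 23.5 − 1 = 22.5 inches.
22.5 inches × 2.54 = 57.15 cm.
15/10 = 1.5 sts per cm; 57.15 × 1.5 = 85.72 sts.
Next multiple of 6 → 90.
16 inches = 40.64 cm; × 2 = 81.28 → 81 rows.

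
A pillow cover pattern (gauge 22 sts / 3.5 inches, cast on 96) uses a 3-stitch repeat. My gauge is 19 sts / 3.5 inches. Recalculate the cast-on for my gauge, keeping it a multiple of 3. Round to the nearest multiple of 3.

84 stitches.

96 × 19 / 22 = 82.91.
Nearest multiple of 3: 84.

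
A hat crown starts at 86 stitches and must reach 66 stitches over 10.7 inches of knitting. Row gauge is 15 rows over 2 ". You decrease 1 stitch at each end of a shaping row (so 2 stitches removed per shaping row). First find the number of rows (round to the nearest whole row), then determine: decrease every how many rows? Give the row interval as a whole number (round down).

Decrease every 8th row.

Rows = 10.7 × 7.5 = 80.2 → 80 rows.
Stitches to remove: 20 → 10 shaping rows (at 2 st each).
80 / 10 = 8.00 → every 8 rows.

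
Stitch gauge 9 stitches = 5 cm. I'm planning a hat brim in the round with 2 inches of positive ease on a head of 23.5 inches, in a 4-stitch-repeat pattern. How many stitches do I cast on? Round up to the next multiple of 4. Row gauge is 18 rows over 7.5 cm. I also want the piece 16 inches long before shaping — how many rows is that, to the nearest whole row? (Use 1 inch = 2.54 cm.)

Cast on 120 stitches; work 98 rows.

Finished = 23.5 + 2 = 25.5 inches.
25.5 inches × 2.54 = 64.77 cm.
9/5 = 1.8 sts per cm; 64.77 × 1.8 = 116.59 sts.
Next multiple of 4 → 120.
16 inches = 40.64 cm; × 2.4 = 97.54 → 98 rows.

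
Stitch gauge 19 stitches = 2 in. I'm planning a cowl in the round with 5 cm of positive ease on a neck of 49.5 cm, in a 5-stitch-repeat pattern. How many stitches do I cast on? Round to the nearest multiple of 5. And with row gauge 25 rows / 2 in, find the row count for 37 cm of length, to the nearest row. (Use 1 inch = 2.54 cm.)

Finished = 49.5 + 5 = 54.5 cm.
54.5 cm × 1/2.54 = 21.46 inches.
19/2 = 9.5 sts per in; 21.46 × 9.5 = 203.84 sts.
Nearest multiple of 5 → 205.
37 cm = 14.57 inches; × 12.5 = 182.09 → 182 rows.

Cast on 205 stitches; work 182 rows.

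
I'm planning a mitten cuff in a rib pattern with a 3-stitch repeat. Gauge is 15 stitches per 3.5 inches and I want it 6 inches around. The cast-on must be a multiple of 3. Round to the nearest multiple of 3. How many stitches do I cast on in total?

27 stitches.

15 / 3.5 = 4.286 sts per inch.
6 × 4.286 = 25.71 sts.
Nearest multiple of 3: 27.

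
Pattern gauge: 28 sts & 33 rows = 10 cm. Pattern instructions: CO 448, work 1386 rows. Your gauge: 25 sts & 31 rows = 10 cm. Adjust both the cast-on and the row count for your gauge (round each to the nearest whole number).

Cast on 400 stitches; work 1302 rows.

Stitches: 448 × 25/28 = 400.00 → 400.
Rows: 1386 × 31/33 = 1302.00 → 1302.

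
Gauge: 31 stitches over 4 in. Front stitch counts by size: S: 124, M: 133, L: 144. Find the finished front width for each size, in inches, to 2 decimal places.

31/4 = 7.75 sts per in.
S: 124 / 7.75 = 16.000 → 16.00 in.
M: 133 / 7.75 = 17.161 → 17.16 in.
L: 144 / 7.75 = 18.581 → 18.58 in.

S 16.00 inches; M 17.16 inches; L 18.58 inches.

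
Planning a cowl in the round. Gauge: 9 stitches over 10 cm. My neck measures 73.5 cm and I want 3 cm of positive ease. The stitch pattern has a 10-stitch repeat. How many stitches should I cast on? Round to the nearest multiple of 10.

CO 70 sts.

Finished = 73.5 + 3 = 76.5 cm.
9 / 10 = 0.9 sts/cm.
76.5 × 0.9 = 68.85 sts.
Nearest multiple of 10: 70.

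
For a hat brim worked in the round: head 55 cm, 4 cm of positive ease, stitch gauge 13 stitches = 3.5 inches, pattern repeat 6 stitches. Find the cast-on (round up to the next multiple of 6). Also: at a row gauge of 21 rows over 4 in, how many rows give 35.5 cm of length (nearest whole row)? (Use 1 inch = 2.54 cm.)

Cast on 90 stitches; work 73 rows.

Finished = 55 + 4 = 59 cm.
59 cm × 1/2.54 = 23.23 inches.
13/3.5 = 3.714 sts per in; 23.23 × 3.714 = 86.28 sts.
Next multiple of 6 → 90.
35.5 cm = 13.98 inches; × 5.25 = 73.38 → 73 rows.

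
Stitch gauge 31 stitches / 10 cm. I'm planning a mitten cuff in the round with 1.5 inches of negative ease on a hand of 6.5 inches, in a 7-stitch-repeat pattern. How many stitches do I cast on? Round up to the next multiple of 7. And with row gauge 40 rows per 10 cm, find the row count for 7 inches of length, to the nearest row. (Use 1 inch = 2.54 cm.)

Finished = 6.5 − 1.5 = 5 inches.
5 inches × 2.54 = 12.70 cm.
31/10 = 3.1 sts per cm; 12.70 × 3.1 = 39.37 sts.
Next multiple of 7 → 42.
7 inches = 17.78 cm; × 4 = 71.12 → 71 rows.

Cast on 42 stitches; work 71 rows.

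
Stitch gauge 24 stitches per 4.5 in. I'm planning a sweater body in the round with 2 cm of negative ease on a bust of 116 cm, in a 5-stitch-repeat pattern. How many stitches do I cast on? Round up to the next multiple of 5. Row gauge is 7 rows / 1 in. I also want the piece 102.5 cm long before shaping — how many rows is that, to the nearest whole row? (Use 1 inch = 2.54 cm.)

Cast on 240 stitches; work 282 rows.

Finished = 116 − 2 = 114 cm.
114 cm × 1/2.54 = 44.88 inches.
24/4.5 = 5.333 sts per in; 44.88 × 5.333 = 239.37 sts.
Next multiple of 5 → 240.
102.5 cm = 40.35 inches; × 7 = 282.48 → 282 rows.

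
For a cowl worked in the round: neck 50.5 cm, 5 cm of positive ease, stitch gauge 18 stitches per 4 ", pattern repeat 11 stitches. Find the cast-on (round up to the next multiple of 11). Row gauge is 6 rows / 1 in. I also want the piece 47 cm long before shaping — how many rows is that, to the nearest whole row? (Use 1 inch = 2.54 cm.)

Finished = 50.5 + 5 = 55.5 cm.
55.5 cm × 1/2.54 = 21.85 inches.
18/4 = 4.5 sts per in; 21.85 × 4.5 = 98.33 sts.
Next multiple of 11 → 99.
47 cm = 18.50 inches; × 6 = 111.02 → 111 rows.

Cast on 99 stitches; work 111 rows.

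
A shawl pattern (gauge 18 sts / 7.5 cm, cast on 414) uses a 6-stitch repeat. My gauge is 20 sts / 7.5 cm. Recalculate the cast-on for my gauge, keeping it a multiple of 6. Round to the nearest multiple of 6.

414 × 20 / 18 = 460.00.
Nearest multiple of 6: 462.

Cast on 462 stitches.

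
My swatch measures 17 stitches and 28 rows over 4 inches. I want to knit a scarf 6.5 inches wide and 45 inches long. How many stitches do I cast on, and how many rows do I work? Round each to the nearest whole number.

Cast on 28 stitches and work 315 rows.

Stitch gauge = 17/4 = 4.25 sts/in; 6.5 × 4.25 = 27.62 → 28 sts.
Row gauge = 28/4 = 7 rows/in; 45 × 7 = 315.00 → 315 rows.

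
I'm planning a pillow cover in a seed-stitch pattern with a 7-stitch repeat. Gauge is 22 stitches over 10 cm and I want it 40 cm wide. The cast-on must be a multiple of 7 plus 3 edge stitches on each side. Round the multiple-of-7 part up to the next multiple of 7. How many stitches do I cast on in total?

90 stitches.

22 / 10 = 2.2 sts per cm.
40 × 2.2 = 88.00 sts.
Less 6 edge sts → 82.00 for the repeat.
Next multiple of 7: 84.
Add back 6 edge sts → 90.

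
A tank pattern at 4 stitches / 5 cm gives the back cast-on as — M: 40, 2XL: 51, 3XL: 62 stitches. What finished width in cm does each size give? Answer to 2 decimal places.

M 50.00 cm; 2XL 63.75 cm; 3XL 77.50 cm.

4/5 = 0.8 sts per cm.
M: 40 / 0.8 = 50.000 → 50.00 cm.
2XL: 51 / 0.8 = 63.750 → 63.75 cm.
3XL: 62 / 0.8 = 77.500 → 77.50 cm.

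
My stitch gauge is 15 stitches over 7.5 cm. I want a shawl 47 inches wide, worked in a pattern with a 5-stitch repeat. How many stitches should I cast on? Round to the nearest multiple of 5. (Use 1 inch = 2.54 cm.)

47 in = 47 × 2.54 = 119.38 cm.
15 / 7.5 = 2 sts/cm.
119.38 × 2 = 238.76 sts.
→ 240.

240 stitches.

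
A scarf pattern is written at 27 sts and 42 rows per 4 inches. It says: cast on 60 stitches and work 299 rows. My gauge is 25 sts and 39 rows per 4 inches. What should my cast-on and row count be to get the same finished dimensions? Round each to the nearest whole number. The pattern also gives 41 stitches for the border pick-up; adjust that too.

Cast on 56 stitches; work 278 rows; border pick-up 38 stitches.

Stitches: 60 × 25/27 = 55.56 → 56.
Rows: 299 × 39/42 = 277.64 → 278.
border pick-up: 41 × 25/27 = 37.96 → 38.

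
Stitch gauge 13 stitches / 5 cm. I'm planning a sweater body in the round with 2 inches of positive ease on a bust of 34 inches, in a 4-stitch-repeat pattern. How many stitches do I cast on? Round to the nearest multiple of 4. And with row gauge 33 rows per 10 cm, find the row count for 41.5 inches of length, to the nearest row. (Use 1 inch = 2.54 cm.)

Finished = 34 + 2 = 36 inches.
36 inches × 2.54 = 91.44 cm.
13/5 = 2.6 sts per cm; 91.44 × 2.6 = 237.74 sts.
Nearest multiple of 4 → 236.
41.5 inches = 105.41 cm; × 3.3 = 347.85 → 348 rows.

Cast on 236 stitches; work 348 rows.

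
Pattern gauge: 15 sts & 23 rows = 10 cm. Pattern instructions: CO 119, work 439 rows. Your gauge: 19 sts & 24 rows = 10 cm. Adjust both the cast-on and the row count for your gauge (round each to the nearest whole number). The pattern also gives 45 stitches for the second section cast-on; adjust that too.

Cast on 151 stitches; work 458 rows; second section cast-on 57 stitches.

Stitches: 119 × 19/15 = 150.73 → 151.
Rows: 439 × 24/23 = 458.09 → 458.
second section cast-on: 45 × 19/15 = 57.00 → 57.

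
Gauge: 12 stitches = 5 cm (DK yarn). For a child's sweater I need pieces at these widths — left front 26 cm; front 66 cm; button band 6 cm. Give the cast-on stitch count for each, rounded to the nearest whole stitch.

left front 62; front 158; button band 14.

Rate = 12/5 = 2.4 sts per cm.
left front: 26 × 2.4 = 62.40 → 62.
front: 66 × 2.4 = 158.40 → 158.
button band: 6 × 2.4 = 14.40 → 14.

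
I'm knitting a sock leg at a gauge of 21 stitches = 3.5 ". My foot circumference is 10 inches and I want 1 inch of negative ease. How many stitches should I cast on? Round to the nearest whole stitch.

Finished = 10 − 1 = 9 in.
21 / 3.5 = 6 sts per inch.
9.00 × 6 = 54.00 sts.

Cast on 54 stitches.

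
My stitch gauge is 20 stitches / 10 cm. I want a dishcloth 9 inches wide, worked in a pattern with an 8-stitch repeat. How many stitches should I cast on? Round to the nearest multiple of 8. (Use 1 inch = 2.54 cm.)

9 in = 9 × 2.54 = 22.86 cm.
20 / 10 = 2 sts/cm.
22.86 × 2 = 45.72 sts.
→ 48.

Cast on 48 stitches.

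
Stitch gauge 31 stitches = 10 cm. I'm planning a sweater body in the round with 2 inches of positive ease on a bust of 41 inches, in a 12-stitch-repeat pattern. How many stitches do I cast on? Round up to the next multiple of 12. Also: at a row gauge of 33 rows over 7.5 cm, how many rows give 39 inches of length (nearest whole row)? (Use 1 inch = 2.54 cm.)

Finished = 41 + 2 = 43 inches.
43 inches × 2.54 = 109.22 cm.
31/10 = 3.1 sts per cm; 109.22 × 3.1 = 338.58 sts.
Next multiple of 12 → 348.
39 inches = 99.06 cm; × 4.4 = 435.86 → 436 rows.

Cast on 348 stitches; work 436 rows.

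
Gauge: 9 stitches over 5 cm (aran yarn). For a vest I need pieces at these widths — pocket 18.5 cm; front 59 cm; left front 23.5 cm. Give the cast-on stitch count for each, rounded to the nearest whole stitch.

Rate = 9/5 = 1.8 sts per cm.
pocket: 18.5 × 1.8 = 33.30 → 33.
front: 59 × 1.8 = 106.20 → 106.
left front: 23.5 × 1.8 = 42.30 → 42.

pocket 33; front 106; left front 42.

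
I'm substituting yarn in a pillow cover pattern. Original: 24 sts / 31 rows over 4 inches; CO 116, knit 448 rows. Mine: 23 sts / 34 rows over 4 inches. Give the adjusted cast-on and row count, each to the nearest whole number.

Stitches: 116 × 23/24 = 111.17 → 111.
Rows: 448 × 34/31 = 491.35 → 491.

Cast on 111 stitches; work 491 rows.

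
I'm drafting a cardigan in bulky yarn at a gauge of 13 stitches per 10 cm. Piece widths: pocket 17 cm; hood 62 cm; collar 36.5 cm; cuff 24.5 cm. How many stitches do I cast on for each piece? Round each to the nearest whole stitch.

Rate = 13/10 = 1.3 sts per cm.
pocket: 17 × 1.3 = 22.10 → 22.
hood: 62 × 1.3 = 80.60 → 81.
collar: 36.5 × 1.3 = 47.45 → 47.
cuff: 24.5 × 1.3 = 31.85 → 32.

pocket 22; hood 81; collar 47; cuff 32.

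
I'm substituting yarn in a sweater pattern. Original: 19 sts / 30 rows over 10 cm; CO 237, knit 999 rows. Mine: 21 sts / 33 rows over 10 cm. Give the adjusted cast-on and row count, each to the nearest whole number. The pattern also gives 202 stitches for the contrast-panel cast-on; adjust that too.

Stitches: 237 × 21/19 = 261.95 → 262.
Rows: 999 × 33/30 = 1098.90 → 1099.
contrast-panel cast-on: 202 × 21/19 = 223.26 → 223.

Cast on 262 stitches; work 1099 rows; contrast-panel cast-on 223 stitches.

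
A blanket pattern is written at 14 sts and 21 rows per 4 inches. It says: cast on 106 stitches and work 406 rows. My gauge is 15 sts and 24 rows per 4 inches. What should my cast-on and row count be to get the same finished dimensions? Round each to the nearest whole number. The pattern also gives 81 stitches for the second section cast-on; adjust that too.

Stitches: 106 × 15/14 = 113.57 → 114.
Rows: 406 × 24/21 = 464.00 → 464.
second section cast-on: 81 × 15/14 = 86.79 → 87.

Cast on 114 stitches; work 464 rows; second section cast-on 87 stitches.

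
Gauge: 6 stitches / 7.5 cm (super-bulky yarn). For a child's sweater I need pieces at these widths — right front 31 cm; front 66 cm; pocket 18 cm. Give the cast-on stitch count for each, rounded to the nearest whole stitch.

Rate = 6/7.5 = 0.8 sts per cm.
right front: 31 × 0.8 = 24.80 → 25.
front: 66 × 0.8 = 52.80 → 53.
pocket: 18 × 0.8 = 14.40 → 14.

right front 25; front 53; pocket 14.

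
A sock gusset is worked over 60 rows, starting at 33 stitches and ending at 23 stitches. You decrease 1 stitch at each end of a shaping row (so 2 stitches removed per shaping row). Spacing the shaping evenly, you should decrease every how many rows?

Stitches to remove: |23 − 33| = 10.
Shaping rows needed: 10 / 2 = 5.
60 rows / 5 = every 12 rows.

Decrease every 12th row.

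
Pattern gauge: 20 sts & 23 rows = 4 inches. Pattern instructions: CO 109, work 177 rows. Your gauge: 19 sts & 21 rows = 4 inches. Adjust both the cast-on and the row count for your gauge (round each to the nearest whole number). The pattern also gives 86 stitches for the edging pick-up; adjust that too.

Cast on 104 stitches; work 162 rows; edging pick-up 82 stitches.

Stitches: 109 × 19/20 = 103.55 → 104.
Rows: 177 × 21/23 = 161.61 → 162.
edging pick-up: 86 × 19/20 = 81.70 → 82.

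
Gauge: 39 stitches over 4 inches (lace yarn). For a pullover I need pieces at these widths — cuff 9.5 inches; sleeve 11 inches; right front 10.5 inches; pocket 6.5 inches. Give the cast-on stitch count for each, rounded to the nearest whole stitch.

Rate = 39/4 = 9.75 sts per in.
cuff: 9.5 × 9.75 = 92.62 → 93.
sleeve: 11 × 9.75 = 107.25 → 107.
right front: 10.5 × 9.75 = 102.38 → 102.
pocket: 6.5 × 9.75 = 63.38 → 63.

cuff 93; sleeve 107; right front 102; pocket 63.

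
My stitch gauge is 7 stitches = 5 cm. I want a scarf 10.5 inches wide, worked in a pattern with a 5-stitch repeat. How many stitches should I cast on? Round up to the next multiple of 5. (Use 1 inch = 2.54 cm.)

CO 40 sts.

10.5 in = 10.5 × 2.54 = 26.67 cm.
7 / 5 = 1.4 sts/cm.
26.67 × 1.4 = 37.34 sts.
→ 40.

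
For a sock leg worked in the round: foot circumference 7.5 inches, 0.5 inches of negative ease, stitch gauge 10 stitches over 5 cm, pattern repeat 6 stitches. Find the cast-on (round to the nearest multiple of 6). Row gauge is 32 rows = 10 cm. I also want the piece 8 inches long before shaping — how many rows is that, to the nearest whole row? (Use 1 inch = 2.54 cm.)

Finished = 7.5 − 0.5 = 7 inches.
7 inches × 2.54 = 17.78 cm.
10/5 = 2 sts per cm; 17.78 × 2 = 35.56 sts.
Nearest multiple of 6 → 36.
8 inches = 20.32 cm; × 3.2 = 65.02 → 65 rows.

Cast on 36 stitches; work 65 rows.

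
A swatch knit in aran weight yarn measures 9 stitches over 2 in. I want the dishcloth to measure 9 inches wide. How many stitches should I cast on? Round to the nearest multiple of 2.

Cast on 40 stitches.

9 stitches / 2 in = 4.5 stitches per inch.
9 × 4.5 = 40.50 stitches.
Round to nearest multiple of 2 → 40.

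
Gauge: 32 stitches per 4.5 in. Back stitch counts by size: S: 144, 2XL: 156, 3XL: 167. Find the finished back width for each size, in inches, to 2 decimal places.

32/4.5 = 7.111 sts per in.
S: 144 / 7.111 = 20.250 → 20.25 in.
2XL: 156 / 7.111 = 21.938 → 21.94 in.
3XL: 167 / 7.111 = 23.484 → 23.48 in.

S 20.25 inches; 2XL 21.94 inches; 3XL 23.48 inches.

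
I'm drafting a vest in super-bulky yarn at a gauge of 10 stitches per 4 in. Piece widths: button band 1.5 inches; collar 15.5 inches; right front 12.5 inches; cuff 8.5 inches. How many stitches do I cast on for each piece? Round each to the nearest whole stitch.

button band 4; collar 39; right front 31; cuff 21.

Rate = 10/4 = 2.5 sts per in.
button band: 1.5 × 2.5 = 3.75 → 4.
collar: 15.5 × 2.5 = 38.75 → 39.
right front: 12.5 × 2.5 = 31.25 → 31.
cuff: 8.5 × 2.5 = 21.25 → 21.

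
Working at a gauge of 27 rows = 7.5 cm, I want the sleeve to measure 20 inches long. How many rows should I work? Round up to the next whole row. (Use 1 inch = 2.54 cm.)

Knit 183 rows.

20 in = 50.80 cm.
27 rows / 7.5 cm = 3.6 rows per cm.
50.80 × 3.6 = 182.88 rows.
Round up → 183.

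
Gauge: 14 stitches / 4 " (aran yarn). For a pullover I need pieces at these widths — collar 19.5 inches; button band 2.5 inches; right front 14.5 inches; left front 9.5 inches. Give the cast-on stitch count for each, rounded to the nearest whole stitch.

collar 68; button band 9; right front 51; left front 33.

Rate = 14/4 = 3.5 sts per in.
collar: 19.5 × 3.5 = 68.25 → 68.
button band: 2.5 × 3.5 = 8.75 → 9.
right front: 14.5 × 3.5 = 50.75 → 51.
left front: 9.5 × 3.5 = 33.25 → 33.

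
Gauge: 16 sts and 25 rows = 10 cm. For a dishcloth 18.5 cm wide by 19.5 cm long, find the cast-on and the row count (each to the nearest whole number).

Stitch gauge = 16/10 = 1.6 sts/cm; 18.5 × 1.6 = 29.60 → 30 sts.
Row gauge = 25/10 = 2.5 rows/cm; 19.5 × 2.5 = 48.75 → 49 rows.

Cast on 30 stitches and work 49 rows.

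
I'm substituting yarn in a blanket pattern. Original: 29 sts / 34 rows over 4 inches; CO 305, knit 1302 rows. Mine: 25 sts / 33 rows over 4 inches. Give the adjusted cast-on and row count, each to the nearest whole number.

Cast on 263 stitches; work 1264 rows.

Stitches: 305 × 25/29 = 262.93 → 263.
Rows: 1302 × 33/34 = 1263.71 → 1264.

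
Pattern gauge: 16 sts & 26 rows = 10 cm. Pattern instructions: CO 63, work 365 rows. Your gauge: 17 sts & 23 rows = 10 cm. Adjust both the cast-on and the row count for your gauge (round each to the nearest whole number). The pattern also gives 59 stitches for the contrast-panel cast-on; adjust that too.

Stitches: 63 × 17/16 = 66.94 → 67.
Rows: 365 × 23/26 = 322.88 → 323.
contrast-panel cast-on: 59 × 17/16 = 62.69 → 63.

Cast on 67 stitches; work 323 rows; contrast-panel cast-on 63 stitches.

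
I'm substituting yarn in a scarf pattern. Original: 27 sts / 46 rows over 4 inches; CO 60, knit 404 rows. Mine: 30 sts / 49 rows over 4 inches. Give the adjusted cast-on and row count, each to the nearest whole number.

Cast on 67 stitches; work 430 rows.

Stitches: 60 × 30/27 = 66.67 → 67.
Rows: 404 × 49/46 = 430.35 → 430.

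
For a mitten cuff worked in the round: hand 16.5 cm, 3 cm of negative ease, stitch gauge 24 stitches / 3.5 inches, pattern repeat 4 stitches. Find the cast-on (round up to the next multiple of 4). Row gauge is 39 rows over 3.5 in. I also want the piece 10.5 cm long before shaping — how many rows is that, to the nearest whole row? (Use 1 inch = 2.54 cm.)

Cast on 40 stitches; work 46 rows.

Finished = 16.5 − 3 = 13.5 cm.
13.5 cm × 1/2.54 = 5.31 inches.
24/3.5 = 6.857 sts per in; 5.31 × 6.857 = 36.45 sts.
Next multiple of 4 → 40.
10.5 cm = 4.13 inches; × 11.143 = 46.06 → 46 rows.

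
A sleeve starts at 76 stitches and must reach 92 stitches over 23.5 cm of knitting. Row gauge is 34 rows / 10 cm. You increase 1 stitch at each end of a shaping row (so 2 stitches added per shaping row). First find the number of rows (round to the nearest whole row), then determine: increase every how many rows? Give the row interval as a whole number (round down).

Increase every 10th row.

Rows = 23.5 × 3.4 = 79.9 → 80 rows.
Stitches to add: 16 → 8 shaping rows (at 2 st each).
80 / 8 = 10.00 → every 10 rows.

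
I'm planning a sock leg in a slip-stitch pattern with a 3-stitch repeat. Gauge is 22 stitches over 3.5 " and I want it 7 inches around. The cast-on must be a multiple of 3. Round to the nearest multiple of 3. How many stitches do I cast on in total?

22 / 3.5 = 6.286 sts per inch.
7 × 6.286 = 44.00 sts.
Nearest multiple of 3: 45.

Cast on 45 stitches.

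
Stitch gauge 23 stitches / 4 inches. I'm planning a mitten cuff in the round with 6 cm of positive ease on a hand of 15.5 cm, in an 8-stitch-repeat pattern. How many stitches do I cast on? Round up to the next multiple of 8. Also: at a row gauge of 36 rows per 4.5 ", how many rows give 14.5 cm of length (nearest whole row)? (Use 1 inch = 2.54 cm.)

Finished = 15.5 + 6 = 21.5 cm.
21.5 cm × 1/2.54 = 8.46 inches.
23/4 = 5.75 sts per in; 8.46 × 5.75 = 48.67 sts.
Next multiple of 8 → 56.
14.5 cm = 5.71 inches; × 8 = 45.67 → 46 rows.

Cast on 56 stitches; work 46 rows.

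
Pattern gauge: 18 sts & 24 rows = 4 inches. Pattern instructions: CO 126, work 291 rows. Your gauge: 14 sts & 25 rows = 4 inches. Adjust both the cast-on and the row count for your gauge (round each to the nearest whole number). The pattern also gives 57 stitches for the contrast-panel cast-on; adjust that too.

Cast on 98 stitches; work 303 rows; contrast-panel cast-on 44 stitches.

Stitches: 126 × 14/18 = 98.00 → 98.
Rows: 291 × 25/24 = 303.12 → 303.
contrast-panel cast-on: 57 × 14/18 = 44.33 → 44.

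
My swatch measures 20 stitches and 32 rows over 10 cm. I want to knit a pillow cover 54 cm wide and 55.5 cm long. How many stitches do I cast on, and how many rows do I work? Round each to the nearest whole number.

Stitch gauge = 20/10 = 2 sts/cm; 54 × 2 = 108.00 → 108 sts.
Row gauge = 32/10 = 3.2 rows/cm; 55.5 × 3.2 = 177.60 → 178 rows.

Cast on 108 stitches and work 178 rows.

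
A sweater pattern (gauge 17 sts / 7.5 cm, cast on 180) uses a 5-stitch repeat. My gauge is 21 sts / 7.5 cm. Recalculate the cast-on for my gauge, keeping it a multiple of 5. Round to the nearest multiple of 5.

180 × 21 / 17 = 222.35.
Nearest multiple of 5: 220.

Cast on 220 stitches.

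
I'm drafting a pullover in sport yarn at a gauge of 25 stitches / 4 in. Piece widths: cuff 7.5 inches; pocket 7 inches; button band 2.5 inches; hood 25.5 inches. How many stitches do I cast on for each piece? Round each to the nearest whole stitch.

Rate = 25/4 = 6.25 sts per in.
cuff: 7.5 × 6.25 = 46.88 → 47.
pocket: 7 × 6.25 = 43.75 → 44.
button band: 2.5 × 6.25 = 15.62 → 16.
hood: 25.5 × 6.25 = 159.38 → 159.

cuff 47; pocket 44; button band 16; hood 159.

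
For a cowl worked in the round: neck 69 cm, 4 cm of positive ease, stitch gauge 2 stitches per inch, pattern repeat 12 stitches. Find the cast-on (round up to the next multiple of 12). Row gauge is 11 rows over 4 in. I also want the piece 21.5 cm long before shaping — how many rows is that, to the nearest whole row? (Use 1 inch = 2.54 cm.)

Finished = 69 + 4 = 73 cm.
73 cm × 1/2.54 = 28.74 inches.
2/1 = 2 sts per in; 28.74 × 2 = 57.48 sts.
Next multiple of 12 → 60.
21.5 cm = 8.46 inches; × 2.75 = 23.28 → 23 rows.

Cast on 60 stitches; work 23 rows.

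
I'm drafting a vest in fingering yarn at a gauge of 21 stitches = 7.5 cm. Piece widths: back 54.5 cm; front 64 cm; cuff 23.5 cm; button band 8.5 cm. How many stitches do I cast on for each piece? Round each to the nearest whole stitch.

back 153; front 179; cuff 66; button band 24.

Rate = 21/7.5 = 2.8 sts per cm.
back: 54.5 × 2.8 = 152.60 → 153.
front: 64 × 2.8 = 179.20 → 179.
cuff: 23.5 × 2.8 = 65.80 → 66.
button band: 8.5 × 2.8 = 23.80 → 24.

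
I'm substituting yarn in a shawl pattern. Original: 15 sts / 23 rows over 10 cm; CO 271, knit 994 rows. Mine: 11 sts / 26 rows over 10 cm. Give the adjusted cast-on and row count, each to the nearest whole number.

Stitches: 271 × 11/15 = 198.73 → 199.
Rows: 994 × 26/23 = 1123.65 → 1124.

Cast on 199 stitches; work 1124 rows.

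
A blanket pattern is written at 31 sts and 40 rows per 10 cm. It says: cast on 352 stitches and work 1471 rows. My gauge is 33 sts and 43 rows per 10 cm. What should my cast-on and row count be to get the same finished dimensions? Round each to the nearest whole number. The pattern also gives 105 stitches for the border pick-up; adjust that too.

Stitches: 352 × 33/31 = 374.71 → 375.
Rows: 1471 × 43/40 = 1581.33 → 1581.
border pick-up: 105 × 33/31 = 111.77 → 112.

Cast on 375 stitches; work 1581 rows; border pick-up 112 stitches.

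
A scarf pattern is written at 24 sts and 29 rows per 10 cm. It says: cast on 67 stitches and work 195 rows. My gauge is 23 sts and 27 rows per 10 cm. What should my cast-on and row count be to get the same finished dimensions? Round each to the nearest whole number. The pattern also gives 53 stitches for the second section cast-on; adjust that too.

Cast on 64 stitches; work 182 rows; second section cast-on 51 stitches.

Stitches: 67 × 23/24 = 64.21 → 64.
Rows: 195 × 27/29 = 181.55 → 182.
second section cast-on: 53 × 23/24 = 50.79 → 51.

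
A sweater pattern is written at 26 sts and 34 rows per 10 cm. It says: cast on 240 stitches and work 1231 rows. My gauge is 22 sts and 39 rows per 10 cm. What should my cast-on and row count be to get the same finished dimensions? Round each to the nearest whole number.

Stitches: 240 × 22/26 = 203.08 → 203.
Rows: 1231 × 39/34 = 1412.03 → 1412.

Cast on 203 stitches; work 1412 rows.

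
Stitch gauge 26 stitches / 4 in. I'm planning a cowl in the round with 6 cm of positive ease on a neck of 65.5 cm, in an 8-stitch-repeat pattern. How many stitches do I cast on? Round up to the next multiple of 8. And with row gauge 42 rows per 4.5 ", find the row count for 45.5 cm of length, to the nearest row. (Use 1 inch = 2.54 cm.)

Finished = 65.5 + 6 = 71.5 cm.
71.5 cm × 1/2.54 = 28.15 inches.
26/4 = 6.5 sts per in; 28.15 × 6.5 = 182.97 sts.
Next multiple of 8 → 184.
45.5 cm = 17.91 inches; × 9.333 = 167.19 → 167 rows.

Cast on 184 stitches; work 167 rows.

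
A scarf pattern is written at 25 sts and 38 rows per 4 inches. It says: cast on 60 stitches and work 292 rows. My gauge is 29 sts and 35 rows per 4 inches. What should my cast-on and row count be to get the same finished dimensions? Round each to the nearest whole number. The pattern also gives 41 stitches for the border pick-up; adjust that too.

Cast on 70 stitches; work 269 rows; border pick-up 48 stitches.

Stitches: 60 × 29/25 = 69.60 → 70.
Rows: 292 × 35/38 = 268.95 → 269.
border pick-up: 41 × 29/25 = 47.56 → 48.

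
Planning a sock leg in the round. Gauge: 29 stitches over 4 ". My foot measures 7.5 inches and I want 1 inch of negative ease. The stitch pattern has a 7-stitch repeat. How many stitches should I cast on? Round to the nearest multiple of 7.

Finished = 7.5 − 1 = 6.5 inches.
29 / 4 = 7.25 sts/in.
6.5 × 7.25 = 47.12 sts.
Nearest multiple of 7: 49.

49 stitches.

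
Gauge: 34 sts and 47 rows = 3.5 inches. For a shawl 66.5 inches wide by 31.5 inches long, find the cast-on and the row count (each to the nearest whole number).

Cast on 646 stitches and work 423 rows.

Stitch gauge = 34/3.5 = 9.714 sts/in; 66.5 × 9.714 = 646.00 → 646 sts.
Row gauge = 47/3.5 = 13.429 rows/in; 31.5 × 13.429 = 423.00 → 423 rows.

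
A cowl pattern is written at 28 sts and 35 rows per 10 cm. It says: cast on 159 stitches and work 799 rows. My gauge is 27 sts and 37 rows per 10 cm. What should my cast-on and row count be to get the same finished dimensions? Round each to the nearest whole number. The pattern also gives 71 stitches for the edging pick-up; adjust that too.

Stitches: 159 × 27/28 = 153.32 → 153.
Rows: 799 × 37/35 = 844.66 → 845.
edging pick-up: 71 × 27/28 = 68.46 → 68.

Cast on 153 stitches; work 845 rows; edging pick-up 68 stitches.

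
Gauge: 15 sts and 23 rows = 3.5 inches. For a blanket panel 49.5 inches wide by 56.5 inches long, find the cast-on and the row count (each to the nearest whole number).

Cast on 212 stitches and work 371 rows.

Stitch gauge = 15/3.5 = 4.286 sts/in; 49.5 × 4.286 = 212.14 → 212 sts.
Row gauge = 23/3.5 = 6.571 rows/in; 56.5 × 6.571 = 371.29 → 371 rows.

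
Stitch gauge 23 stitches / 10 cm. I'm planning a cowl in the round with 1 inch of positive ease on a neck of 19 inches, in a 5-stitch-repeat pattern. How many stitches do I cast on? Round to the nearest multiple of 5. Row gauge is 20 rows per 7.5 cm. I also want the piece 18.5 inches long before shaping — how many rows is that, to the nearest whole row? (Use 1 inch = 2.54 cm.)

Finished = 19 + 1 = 20 inches.
20 inches × 2.54 = 50.80 cm.
23/10 = 2.3 sts per cm; 50.80 × 2.3 = 116.84 sts.
Nearest multiple of 5 → 115.
18.5 inches = 46.99 cm; × 2.667 = 125.31 → 125 rows.

Cast on 115 stitches; work 125 rows.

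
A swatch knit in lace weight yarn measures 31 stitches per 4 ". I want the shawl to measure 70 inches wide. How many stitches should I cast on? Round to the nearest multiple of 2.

542 stitches.

31 stitches / 4 in = 7.75 stitches per inch.
70 × 7.75 = 542.50 stitches.
Round to nearest multiple of 2 → 542.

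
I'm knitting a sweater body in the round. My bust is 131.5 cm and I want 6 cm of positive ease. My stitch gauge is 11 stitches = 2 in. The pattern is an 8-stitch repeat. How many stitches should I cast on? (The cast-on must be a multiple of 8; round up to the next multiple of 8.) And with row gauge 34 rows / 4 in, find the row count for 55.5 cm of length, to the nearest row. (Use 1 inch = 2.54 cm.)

Cast on 304 stitches; work 186 rows.

Finished = 131.5 + 6 = 137.5 cm.
137.5 cm × 1/2.54 = 54.13 inches.
11/2 = 5.5 sts per in; 54.13 × 5.5 = 297.74 sts.
Next multiple of 8 → 304.
55.5 cm = 21.85 inches; × 8.5 = 185.73 → 186 rows.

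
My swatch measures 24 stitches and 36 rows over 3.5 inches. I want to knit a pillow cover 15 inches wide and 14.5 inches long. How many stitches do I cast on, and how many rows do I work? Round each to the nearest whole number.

Cast on 103 stitches and work 149 rows.

Stitch gauge = 24/3.5 = 6.857 sts/in; 15 × 6.857 = 102.86 → 103 sts.
Row gauge = 36/3.5 = 10.286 rows/in; 14.5 × 10.286 = 149.14 → 149 rows.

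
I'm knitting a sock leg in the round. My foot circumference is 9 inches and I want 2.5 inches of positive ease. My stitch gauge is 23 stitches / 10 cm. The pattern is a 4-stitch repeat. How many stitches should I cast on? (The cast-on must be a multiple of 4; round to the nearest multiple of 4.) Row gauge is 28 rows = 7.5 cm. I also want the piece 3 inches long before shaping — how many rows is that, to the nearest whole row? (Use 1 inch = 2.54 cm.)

Cast on 68 stitches; work 28 rows.

Finished = 9 + 2.5 = 11.5 inches.
11.5 inches × 2.54 = 29.21 cm.
23/10 = 2.3 sts per cm; 29.21 × 2.3 = 67.18 sts.
Nearest multiple of 4 → 68.
3 inches = 7.62 cm; × 3.733 = 28.45 → 28 rows.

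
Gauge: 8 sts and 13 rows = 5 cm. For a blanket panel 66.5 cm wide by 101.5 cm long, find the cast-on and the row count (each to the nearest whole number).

Stitch gauge = 8/5 = 1.6 sts/cm; 66.5 × 1.6 = 106.40 → 106 sts.
Row gauge = 13/5 = 2.6 rows/cm; 101.5 × 2.6 = 263.90 → 264 rows.

Cast on 106 stitches and work 264 rows.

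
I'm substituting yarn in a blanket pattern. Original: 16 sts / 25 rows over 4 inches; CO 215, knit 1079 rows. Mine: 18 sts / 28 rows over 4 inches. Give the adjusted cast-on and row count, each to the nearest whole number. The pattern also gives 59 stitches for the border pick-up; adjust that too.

Stitches: 215 × 18/16 = 241.88 → 242.
Rows: 1079 × 28/25 = 1208.48 → 1208.
border pick-up: 59 × 18/16 = 66.38 → 66.

Cast on 242 stitches; work 1208 rows; border pick-up 66 stitches.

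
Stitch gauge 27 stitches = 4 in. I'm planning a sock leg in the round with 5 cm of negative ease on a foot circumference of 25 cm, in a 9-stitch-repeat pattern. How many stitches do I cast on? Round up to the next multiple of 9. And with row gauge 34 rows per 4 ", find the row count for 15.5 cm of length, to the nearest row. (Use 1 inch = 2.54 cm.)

Finished = 25 − 5 = 20 cm.
20 cm × 1/2.54 = 7.87 inches.
27/4 = 6.75 sts per in; 7.87 × 6.75 = 53.15 sts.
Next multiple of 9 → 54.
15.5 cm = 6.10 inches; × 8.5 = 51.87 → 52 rows.

Cast on 54 stitches; work 52 rows.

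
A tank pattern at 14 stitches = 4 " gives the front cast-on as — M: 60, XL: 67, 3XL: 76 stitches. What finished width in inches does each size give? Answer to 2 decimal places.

14/4 = 3.5 sts per in.
M: 60 / 3.5 = 17.143 → 17.14 in.
XL: 67 / 3.5 = 19.143 → 19.14 in.
3XL: 76 / 3.5 = 21.714 → 21.71 in.

M 17.14 inches; XL 19.14 inches; 3XL 21.71 inches.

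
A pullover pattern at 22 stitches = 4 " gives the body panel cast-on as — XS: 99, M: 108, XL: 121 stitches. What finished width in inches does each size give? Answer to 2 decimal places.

22/4 = 5.5 sts per in.
XS: 99 / 5.5 = 18.000 → 18.00 in.
M: 108 / 5.5 = 19.636 → 19.64 in.
XL: 121 / 5.5 = 22.000 → 22.00 in.

XS 18.00 inches; M 19.64 inches; XL 22.00 inches.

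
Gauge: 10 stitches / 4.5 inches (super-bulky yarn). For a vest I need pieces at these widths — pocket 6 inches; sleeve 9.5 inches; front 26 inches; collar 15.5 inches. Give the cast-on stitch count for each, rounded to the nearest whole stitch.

Rate = 10/4.5 = 2.222 sts per in.
pocket: 6 × 2.222 = 13.33 → 13.
sleeve: 9.5 × 2.222 = 21.11 → 21.
front: 26 × 2.222 = 57.78 → 58.
collar: 15.5 × 2.222 = 34.44 → 34.

pocket 13; sleeve 21; front 58; collar 34.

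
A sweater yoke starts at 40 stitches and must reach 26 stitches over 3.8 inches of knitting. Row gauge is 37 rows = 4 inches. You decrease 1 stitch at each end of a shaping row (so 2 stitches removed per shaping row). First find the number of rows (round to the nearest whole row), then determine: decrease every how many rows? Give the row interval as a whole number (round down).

Rows = 3.8 × 9.25 = 35.1 → 35 rows.
Stitches to remove: 14 → 7 shaping rows (at 2 st each).
35 / 7 = 5.00 → every 5 rows.

Decrease every 5th row.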